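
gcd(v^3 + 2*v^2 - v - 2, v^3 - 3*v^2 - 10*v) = v + 2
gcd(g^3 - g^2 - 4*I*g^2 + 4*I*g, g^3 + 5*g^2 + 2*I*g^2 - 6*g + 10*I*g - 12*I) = g - 1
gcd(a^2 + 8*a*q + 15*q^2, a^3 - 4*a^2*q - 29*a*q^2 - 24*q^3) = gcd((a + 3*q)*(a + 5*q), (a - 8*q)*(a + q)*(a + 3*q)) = a + 3*q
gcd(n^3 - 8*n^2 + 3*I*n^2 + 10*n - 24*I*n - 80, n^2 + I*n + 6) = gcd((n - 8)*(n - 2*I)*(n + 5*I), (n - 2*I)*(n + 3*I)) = n - 2*I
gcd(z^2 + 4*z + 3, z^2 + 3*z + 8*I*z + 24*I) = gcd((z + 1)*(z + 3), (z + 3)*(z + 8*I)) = z + 3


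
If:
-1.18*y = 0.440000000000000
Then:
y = -0.37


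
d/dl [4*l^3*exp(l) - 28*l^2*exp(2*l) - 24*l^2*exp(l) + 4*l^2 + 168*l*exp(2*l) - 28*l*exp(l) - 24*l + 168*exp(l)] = 4*l^3*exp(l) - 56*l^2*exp(2*l) - 12*l^2*exp(l) + 280*l*exp(2*l) - 76*l*exp(l) + 8*l + 168*exp(2*l) + 140*exp(l) - 24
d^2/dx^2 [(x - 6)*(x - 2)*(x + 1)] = 6*x - 14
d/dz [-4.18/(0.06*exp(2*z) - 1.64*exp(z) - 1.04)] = (0.5016*exp(z) - 6.8552)*exp(z)/(-0.06*exp(2*z) + 1.64*exp(z) + 1.04)^2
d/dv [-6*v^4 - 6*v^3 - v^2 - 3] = 2*v*(-12*v^2 - 9*v - 1)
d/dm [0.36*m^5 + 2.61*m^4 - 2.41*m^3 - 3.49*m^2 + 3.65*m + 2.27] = 1.8*m^4 + 10.44*m^3 - 7.23*m^2 - 6.98*m + 3.65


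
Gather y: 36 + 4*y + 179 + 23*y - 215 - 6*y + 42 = 21*y + 42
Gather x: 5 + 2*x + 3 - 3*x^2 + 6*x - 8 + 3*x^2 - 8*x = 0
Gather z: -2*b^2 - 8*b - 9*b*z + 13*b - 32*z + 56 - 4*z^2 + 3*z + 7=-2*b^2 + 5*b - 4*z^2 + z*(-9*b - 29) + 63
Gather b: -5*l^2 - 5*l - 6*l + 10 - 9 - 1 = -5*l^2 - 11*l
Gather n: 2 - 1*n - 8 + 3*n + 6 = 2*n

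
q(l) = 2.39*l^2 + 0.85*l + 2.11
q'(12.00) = 58.21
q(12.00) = 356.47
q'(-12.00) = -56.51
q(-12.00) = 336.07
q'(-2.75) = -12.30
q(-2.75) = 17.85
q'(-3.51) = -15.93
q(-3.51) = 28.57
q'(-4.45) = -20.42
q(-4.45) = 45.66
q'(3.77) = 18.87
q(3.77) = 39.28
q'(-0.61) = -2.07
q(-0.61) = 2.48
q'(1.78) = 9.36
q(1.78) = 11.20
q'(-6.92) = -32.23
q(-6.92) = 110.68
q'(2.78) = 14.14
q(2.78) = 22.94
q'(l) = 4.78*l + 0.85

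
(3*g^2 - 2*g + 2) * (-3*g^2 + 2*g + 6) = -9*g^4 + 12*g^3 + 8*g^2 - 8*g + 12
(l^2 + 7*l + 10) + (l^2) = 2*l^2 + 7*l + 10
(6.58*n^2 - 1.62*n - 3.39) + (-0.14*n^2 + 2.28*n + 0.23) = 6.44*n^2 + 0.66*n - 3.16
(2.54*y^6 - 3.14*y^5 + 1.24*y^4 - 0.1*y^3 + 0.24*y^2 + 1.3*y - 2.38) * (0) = 0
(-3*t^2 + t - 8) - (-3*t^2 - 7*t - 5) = 8*t - 3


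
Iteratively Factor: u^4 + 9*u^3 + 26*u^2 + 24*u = (u)*(u^3 + 9*u^2 + 26*u + 24) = u*(u + 4)*(u^2 + 5*u + 6) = u*(u + 3)*(u + 4)*(u + 2)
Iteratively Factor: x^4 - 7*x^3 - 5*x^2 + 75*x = (x + 3)*(x^3 - 10*x^2 + 25*x) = (x - 5)*(x + 3)*(x^2 - 5*x) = x*(x - 5)*(x + 3)*(x - 5)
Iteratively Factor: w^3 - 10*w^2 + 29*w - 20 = (w - 4)*(w^2 - 6*w + 5) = (w - 4)*(w - 1)*(w - 5)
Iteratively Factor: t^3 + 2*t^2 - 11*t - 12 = (t + 4)*(t^2 - 2*t - 3) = (t - 3)*(t + 4)*(t + 1)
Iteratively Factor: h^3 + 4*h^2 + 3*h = (h)*(h^2 + 4*h + 3) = h*(h + 1)*(h + 3)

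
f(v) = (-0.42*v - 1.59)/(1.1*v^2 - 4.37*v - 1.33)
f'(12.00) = 0.01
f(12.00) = -0.06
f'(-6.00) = -0.00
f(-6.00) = 0.01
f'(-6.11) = -0.00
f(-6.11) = 0.01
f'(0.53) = -0.40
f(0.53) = 0.54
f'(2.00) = 0.08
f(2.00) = 0.43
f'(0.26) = -0.95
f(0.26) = 0.71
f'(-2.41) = -0.05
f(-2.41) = -0.04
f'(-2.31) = -0.06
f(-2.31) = -0.04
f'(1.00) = -0.11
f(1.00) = 0.44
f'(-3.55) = -0.02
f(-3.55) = -0.00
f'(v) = (4.37 - 2.2*v)*(-0.42*v - 1.59)/(1.1*v^2 - 4.37*v - 1.33)^2 - 0.42/(1.1*v^2 - 4.37*v - 1.33) = (0.462*v^2 + 3.498*v - 6.3897)/(1.21*v^4 - 9.614*v^3 + 16.1709*v^2 + 11.6242*v + 1.7689)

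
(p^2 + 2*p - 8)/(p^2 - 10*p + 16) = (p + 4)/(p - 8)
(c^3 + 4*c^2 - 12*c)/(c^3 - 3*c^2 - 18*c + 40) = c*(c + 6)/(c^2 - c - 20)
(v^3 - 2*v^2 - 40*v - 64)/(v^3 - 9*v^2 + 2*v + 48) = (v + 4)/(v - 3)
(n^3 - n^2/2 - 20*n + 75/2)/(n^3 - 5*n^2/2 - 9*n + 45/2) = (n + 5)/(n + 3)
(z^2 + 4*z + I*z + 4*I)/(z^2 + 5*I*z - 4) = (z + 4)/(z + 4*I)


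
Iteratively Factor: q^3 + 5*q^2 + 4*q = (q)*(q^2 + 5*q + 4) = q*(q + 4)*(q + 1)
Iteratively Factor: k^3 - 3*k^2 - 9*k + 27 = (k + 3)*(k^2 - 6*k + 9) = (k - 3)*(k + 3)*(k - 3)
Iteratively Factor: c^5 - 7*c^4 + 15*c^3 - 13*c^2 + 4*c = (c)*(c^4 - 7*c^3 + 15*c^2 - 13*c + 4) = c*(c - 1)*(c^3 - 6*c^2 + 9*c - 4) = c*(c - 1)^2*(c^2 - 5*c + 4) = c*(c - 1)^3*(c - 4)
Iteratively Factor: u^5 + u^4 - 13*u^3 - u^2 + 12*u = (u)*(u^4 + u^3 - 13*u^2 - u + 12) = u*(u + 4)*(u^3 - 3*u^2 - u + 3) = u*(u - 1)*(u + 4)*(u^2 - 2*u - 3) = u*(u - 3)*(u - 1)*(u + 4)*(u + 1)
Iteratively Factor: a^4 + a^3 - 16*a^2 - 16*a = (a - 4)*(a^3 + 5*a^2 + 4*a) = (a - 4)*(a + 4)*(a^2 + a) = a*(a - 4)*(a + 4)*(a + 1)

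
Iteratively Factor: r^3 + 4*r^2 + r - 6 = (r - 1)*(r^2 + 5*r + 6) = (r - 1)*(r + 3)*(r + 2)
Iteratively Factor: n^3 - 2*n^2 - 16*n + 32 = (n - 2)*(n^2 - 16) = (n - 2)*(n + 4)*(n - 4)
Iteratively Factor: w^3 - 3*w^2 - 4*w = (w - 4)*(w^2 + w) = w*(w - 4)*(w + 1)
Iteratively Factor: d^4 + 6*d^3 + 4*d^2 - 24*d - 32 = (d - 2)*(d^3 + 8*d^2 + 20*d + 16) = (d - 2)*(d + 2)*(d^2 + 6*d + 8) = (d - 2)*(d + 2)^2*(d + 4)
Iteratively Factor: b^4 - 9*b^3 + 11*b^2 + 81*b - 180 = (b - 3)*(b^3 - 6*b^2 - 7*b + 60) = (b - 4)*(b - 3)*(b^2 - 2*b - 15) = (b - 5)*(b - 4)*(b - 3)*(b + 3)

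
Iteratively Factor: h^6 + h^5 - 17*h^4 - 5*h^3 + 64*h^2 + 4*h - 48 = (h + 2)*(h^5 - h^4 - 15*h^3 + 25*h^2 + 14*h - 24) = (h - 2)*(h + 2)*(h^4 + h^3 - 13*h^2 - h + 12) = (h - 2)*(h + 2)*(h + 4)*(h^3 - 3*h^2 - h + 3) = (h - 2)*(h + 1)*(h + 2)*(h + 4)*(h^2 - 4*h + 3) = (h - 3)*(h - 2)*(h + 1)*(h + 2)*(h + 4)*(h - 1)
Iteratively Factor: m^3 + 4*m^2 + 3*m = (m)*(m^2 + 4*m + 3) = m*(m + 1)*(m + 3)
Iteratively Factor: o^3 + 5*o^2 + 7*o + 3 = (o + 1)*(o^2 + 4*o + 3) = (o + 1)^2*(o + 3)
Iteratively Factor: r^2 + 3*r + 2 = (r + 1)*(r + 2)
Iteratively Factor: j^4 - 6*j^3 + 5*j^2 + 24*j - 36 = (j - 3)*(j^3 - 3*j^2 - 4*j + 12) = (j - 3)^2*(j^2 - 4) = (j - 3)^2*(j - 2)*(j + 2)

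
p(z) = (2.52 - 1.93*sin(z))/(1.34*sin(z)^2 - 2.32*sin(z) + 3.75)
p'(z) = (2.52 - 1.93*sin(z))*(-2.68*sin(z)*cos(z) + 2.32*cos(z))/(1.34*sin(z)^2 - 2.32*sin(z) + 3.75)^2 - 1.93*cos(z)/(1.34*sin(z)^2 - 2.32*sin(z) + 3.75)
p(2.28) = 0.38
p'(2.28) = 0.43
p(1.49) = 0.22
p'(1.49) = -0.06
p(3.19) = 0.68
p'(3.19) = 0.07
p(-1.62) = 0.60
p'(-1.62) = -0.01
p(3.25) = 0.68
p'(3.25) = 0.04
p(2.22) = 0.36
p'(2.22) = 0.41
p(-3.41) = 0.62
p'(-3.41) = 0.28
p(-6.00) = 0.62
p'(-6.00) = -0.29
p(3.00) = 0.65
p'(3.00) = 0.19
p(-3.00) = 0.68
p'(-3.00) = 0.02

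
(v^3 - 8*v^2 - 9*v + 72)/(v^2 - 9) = v - 8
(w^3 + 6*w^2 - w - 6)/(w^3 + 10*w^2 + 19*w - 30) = (w + 1)/(w + 5)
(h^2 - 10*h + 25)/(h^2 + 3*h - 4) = (h^2 - 10*h + 25)/(h^2 + 3*h - 4)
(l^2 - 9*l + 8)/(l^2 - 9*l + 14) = (l^2 - 9*l + 8)/(l^2 - 9*l + 14)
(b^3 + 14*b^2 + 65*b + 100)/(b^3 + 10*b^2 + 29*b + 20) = (b + 5)/(b + 1)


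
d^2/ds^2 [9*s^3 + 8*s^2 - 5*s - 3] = 54*s + 16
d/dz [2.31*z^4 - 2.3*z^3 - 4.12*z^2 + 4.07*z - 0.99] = 9.24*z^3 - 6.9*z^2 - 8.24*z + 4.07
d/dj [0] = 0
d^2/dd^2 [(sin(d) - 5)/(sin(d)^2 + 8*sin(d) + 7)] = (-9*(1 - cos(2*d))^2/4 + 371*sin(d)/4 - 29*sin(3*d)/4 - 143*cos(2*d)/2 + cos(4*d) - 1223/2)/((sin(d) + 1)^2*(sin(d) + 7)^3)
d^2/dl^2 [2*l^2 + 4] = 4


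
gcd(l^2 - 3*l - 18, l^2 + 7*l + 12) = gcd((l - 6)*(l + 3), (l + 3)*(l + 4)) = l + 3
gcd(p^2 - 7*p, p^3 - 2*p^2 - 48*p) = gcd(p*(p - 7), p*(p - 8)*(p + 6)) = p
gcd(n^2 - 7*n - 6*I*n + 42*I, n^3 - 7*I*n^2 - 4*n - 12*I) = n - 6*I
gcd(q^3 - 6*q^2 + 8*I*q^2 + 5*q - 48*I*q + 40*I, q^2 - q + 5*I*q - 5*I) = q - 1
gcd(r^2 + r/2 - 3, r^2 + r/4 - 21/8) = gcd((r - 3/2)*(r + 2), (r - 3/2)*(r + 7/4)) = r - 3/2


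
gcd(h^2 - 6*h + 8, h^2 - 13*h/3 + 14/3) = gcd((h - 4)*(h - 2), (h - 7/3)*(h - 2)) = h - 2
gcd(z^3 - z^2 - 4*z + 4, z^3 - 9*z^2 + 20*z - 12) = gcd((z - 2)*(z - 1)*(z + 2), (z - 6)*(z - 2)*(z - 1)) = z^2 - 3*z + 2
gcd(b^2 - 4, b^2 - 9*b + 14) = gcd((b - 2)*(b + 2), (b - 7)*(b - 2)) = b - 2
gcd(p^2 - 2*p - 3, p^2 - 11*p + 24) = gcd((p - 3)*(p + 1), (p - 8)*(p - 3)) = p - 3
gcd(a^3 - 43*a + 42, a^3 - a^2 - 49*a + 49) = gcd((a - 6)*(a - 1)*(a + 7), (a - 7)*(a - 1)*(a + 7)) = a^2 + 6*a - 7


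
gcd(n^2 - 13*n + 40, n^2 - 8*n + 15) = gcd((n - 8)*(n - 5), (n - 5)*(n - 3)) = n - 5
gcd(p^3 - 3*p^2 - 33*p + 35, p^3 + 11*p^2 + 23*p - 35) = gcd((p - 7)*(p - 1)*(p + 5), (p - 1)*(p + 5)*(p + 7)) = p^2 + 4*p - 5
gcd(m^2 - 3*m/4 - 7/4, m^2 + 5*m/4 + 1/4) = m + 1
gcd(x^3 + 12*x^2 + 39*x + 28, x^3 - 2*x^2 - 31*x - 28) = x^2 + 5*x + 4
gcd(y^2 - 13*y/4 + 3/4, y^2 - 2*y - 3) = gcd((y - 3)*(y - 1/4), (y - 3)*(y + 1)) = y - 3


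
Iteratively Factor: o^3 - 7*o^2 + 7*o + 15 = (o - 5)*(o^2 - 2*o - 3) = (o - 5)*(o + 1)*(o - 3)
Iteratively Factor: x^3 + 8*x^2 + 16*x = (x + 4)*(x^2 + 4*x) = (x + 4)^2*(x)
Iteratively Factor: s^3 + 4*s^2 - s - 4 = (s + 4)*(s^2 - 1) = (s - 1)*(s + 4)*(s + 1)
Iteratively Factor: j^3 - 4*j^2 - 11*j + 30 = (j - 2)*(j^2 - 2*j - 15) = (j - 2)*(j + 3)*(j - 5)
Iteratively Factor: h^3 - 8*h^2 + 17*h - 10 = (h - 5)*(h^2 - 3*h + 2) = (h - 5)*(h - 2)*(h - 1)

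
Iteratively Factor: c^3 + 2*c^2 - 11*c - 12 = (c - 3)*(c^2 + 5*c + 4) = (c - 3)*(c + 4)*(c + 1)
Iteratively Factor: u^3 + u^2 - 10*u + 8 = (u + 4)*(u^2 - 3*u + 2) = (u - 2)*(u + 4)*(u - 1)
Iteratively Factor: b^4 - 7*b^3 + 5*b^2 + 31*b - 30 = (b - 1)*(b^3 - 6*b^2 - b + 30) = (b - 1)*(b + 2)*(b^2 - 8*b + 15) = (b - 3)*(b - 1)*(b + 2)*(b - 5)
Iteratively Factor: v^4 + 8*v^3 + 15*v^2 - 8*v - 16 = (v + 4)*(v^3 + 4*v^2 - v - 4) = (v - 1)*(v + 4)*(v^2 + 5*v + 4) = (v - 1)*(v + 1)*(v + 4)*(v + 4)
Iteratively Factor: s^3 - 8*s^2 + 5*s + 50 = (s - 5)*(s^2 - 3*s - 10) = (s - 5)*(s + 2)*(s - 5)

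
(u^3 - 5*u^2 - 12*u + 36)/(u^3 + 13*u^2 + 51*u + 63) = (u^2 - 8*u + 12)/(u^2 + 10*u + 21)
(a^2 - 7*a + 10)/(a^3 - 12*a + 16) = (a - 5)/(a^2 + 2*a - 8)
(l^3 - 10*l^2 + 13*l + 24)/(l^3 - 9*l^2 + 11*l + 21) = (l - 8)/(l - 7)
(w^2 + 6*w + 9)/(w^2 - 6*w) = (w^2 + 6*w + 9)/(w*(w - 6))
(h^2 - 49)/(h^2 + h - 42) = (h - 7)/(h - 6)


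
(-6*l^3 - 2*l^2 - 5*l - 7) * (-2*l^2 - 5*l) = 12*l^5 + 34*l^4 + 20*l^3 + 39*l^2 + 35*l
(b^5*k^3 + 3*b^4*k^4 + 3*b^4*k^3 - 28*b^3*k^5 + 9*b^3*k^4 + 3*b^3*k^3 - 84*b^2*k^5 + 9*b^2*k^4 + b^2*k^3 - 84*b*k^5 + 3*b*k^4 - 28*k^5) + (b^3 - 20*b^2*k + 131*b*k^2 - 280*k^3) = b^5*k^3 + 3*b^4*k^4 + 3*b^4*k^3 - 28*b^3*k^5 + 9*b^3*k^4 + 3*b^3*k^3 + b^3 - 84*b^2*k^5 + 9*b^2*k^4 + b^2*k^3 - 20*b^2*k - 84*b*k^5 + 3*b*k^4 + 131*b*k^2 - 28*k^5 - 280*k^3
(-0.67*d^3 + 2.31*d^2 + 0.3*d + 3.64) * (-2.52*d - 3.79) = 1.6884*d^4 - 3.2819*d^3 - 9.5109*d^2 - 10.3098*d - 13.7956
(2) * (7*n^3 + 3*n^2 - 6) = 14*n^3 + 6*n^2 - 12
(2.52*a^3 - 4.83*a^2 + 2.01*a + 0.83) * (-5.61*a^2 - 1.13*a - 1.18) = -14.1372*a^5 + 24.2487*a^4 - 8.7918*a^3 - 1.2282*a^2 - 3.3097*a - 0.9794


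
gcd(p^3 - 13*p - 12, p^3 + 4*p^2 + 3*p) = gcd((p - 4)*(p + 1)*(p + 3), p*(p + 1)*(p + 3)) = p^2 + 4*p + 3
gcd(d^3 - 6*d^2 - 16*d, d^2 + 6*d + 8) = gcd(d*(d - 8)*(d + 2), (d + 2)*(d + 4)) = d + 2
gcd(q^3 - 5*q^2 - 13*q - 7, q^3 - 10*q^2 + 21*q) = q - 7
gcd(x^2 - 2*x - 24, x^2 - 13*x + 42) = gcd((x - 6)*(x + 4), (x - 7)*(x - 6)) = x - 6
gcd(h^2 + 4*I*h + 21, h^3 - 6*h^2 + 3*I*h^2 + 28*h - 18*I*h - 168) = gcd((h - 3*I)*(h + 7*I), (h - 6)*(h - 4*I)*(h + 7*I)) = h + 7*I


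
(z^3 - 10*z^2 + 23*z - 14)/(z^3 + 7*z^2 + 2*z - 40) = (z^2 - 8*z + 7)/(z^2 + 9*z + 20)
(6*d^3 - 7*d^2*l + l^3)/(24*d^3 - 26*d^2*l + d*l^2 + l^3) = (6*d^2 - d*l - l^2)/(24*d^2 - 2*d*l - l^2)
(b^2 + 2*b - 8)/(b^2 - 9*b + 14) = (b + 4)/(b - 7)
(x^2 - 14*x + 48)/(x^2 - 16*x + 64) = (x - 6)/(x - 8)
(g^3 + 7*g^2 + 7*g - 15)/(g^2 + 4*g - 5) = g + 3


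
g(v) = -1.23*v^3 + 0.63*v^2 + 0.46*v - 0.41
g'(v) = -3.69*v^2 + 1.26*v + 0.46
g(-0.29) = -0.46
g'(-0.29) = -0.22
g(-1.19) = 2.01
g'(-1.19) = -6.26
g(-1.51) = 4.57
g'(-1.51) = -9.86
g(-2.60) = 24.27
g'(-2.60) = -27.76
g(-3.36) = 51.81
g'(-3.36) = -45.43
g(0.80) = -0.27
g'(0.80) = -0.89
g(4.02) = -68.29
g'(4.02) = -54.11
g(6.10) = -253.35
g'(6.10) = -129.16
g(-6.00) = 285.19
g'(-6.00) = -139.94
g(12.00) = -2029.61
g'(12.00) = -515.78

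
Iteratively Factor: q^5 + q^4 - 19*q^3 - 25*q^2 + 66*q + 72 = (q + 3)*(q^4 - 2*q^3 - 13*q^2 + 14*q + 24) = (q + 1)*(q + 3)*(q^3 - 3*q^2 - 10*q + 24) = (q - 4)*(q + 1)*(q + 3)*(q^2 + q - 6) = (q - 4)*(q + 1)*(q + 3)^2*(q - 2)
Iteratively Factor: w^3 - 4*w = (w + 2)*(w^2 - 2*w) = w*(w + 2)*(w - 2)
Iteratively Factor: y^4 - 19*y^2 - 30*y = (y - 5)*(y^3 + 5*y^2 + 6*y) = (y - 5)*(y + 2)*(y^2 + 3*y) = (y - 5)*(y + 2)*(y + 3)*(y)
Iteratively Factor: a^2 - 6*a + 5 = (a - 5)*(a - 1)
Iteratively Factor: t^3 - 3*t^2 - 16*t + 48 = (t - 4)*(t^2 + t - 12) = (t - 4)*(t - 3)*(t + 4)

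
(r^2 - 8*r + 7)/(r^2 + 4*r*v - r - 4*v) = (r - 7)/(r + 4*v)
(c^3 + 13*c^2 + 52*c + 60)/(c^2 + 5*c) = c + 8 + 12/c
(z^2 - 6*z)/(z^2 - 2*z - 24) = z/(z + 4)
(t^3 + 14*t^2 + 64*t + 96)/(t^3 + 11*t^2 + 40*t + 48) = (t + 6)/(t + 3)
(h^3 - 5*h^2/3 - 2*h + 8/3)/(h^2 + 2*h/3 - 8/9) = 3*(h^2 - 3*h + 2)/(3*h - 2)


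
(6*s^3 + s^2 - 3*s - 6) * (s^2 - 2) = 6*s^5 + s^4 - 15*s^3 - 8*s^2 + 6*s + 12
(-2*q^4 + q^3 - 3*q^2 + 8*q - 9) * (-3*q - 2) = 6*q^5 + q^4 + 7*q^3 - 18*q^2 + 11*q + 18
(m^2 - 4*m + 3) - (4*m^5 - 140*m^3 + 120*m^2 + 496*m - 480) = -4*m^5 + 140*m^3 - 119*m^2 - 500*m + 483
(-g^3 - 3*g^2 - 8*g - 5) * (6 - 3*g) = 3*g^4 + 3*g^3 + 6*g^2 - 33*g - 30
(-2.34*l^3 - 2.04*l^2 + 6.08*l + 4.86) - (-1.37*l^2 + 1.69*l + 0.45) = -2.34*l^3 - 0.67*l^2 + 4.39*l + 4.41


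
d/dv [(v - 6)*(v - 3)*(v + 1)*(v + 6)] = 4*v^3 - 6*v^2 - 78*v + 72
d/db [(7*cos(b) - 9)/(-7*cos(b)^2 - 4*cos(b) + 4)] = (-49*cos(b)^2 + 126*cos(b) + 8)*sin(b)/(-7*sin(b)^2 + 4*cos(b) + 3)^2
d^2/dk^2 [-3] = 0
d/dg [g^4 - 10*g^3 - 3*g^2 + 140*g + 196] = 4*g^3 - 30*g^2 - 6*g + 140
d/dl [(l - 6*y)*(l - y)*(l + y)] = 3*l^2 - 12*l*y - y^2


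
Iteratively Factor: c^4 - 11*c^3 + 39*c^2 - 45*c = (c - 3)*(c^3 - 8*c^2 + 15*c) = c*(c - 3)*(c^2 - 8*c + 15) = c*(c - 5)*(c - 3)*(c - 3)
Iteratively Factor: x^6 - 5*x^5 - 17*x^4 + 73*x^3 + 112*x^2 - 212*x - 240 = (x - 2)*(x^5 - 3*x^4 - 23*x^3 + 27*x^2 + 166*x + 120) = (x - 2)*(x + 2)*(x^4 - 5*x^3 - 13*x^2 + 53*x + 60) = (x - 4)*(x - 2)*(x + 2)*(x^3 - x^2 - 17*x - 15) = (x - 5)*(x - 4)*(x - 2)*(x + 2)*(x^2 + 4*x + 3) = (x - 5)*(x - 4)*(x - 2)*(x + 1)*(x + 2)*(x + 3)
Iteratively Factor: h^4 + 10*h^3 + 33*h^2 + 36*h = (h + 4)*(h^3 + 6*h^2 + 9*h) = h*(h + 4)*(h^2 + 6*h + 9) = h*(h + 3)*(h + 4)*(h + 3)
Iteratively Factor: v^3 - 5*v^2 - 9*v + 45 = (v - 3)*(v^2 - 2*v - 15) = (v - 5)*(v - 3)*(v + 3)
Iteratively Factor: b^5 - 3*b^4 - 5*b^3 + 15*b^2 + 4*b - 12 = (b + 1)*(b^4 - 4*b^3 - b^2 + 16*b - 12) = (b - 2)*(b + 1)*(b^3 - 2*b^2 - 5*b + 6) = (b - 3)*(b - 2)*(b + 1)*(b^2 + b - 2) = (b - 3)*(b - 2)*(b + 1)*(b + 2)*(b - 1)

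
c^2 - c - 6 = (c - 3)*(c + 2)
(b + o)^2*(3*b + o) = 3*b^3 + 7*b^2*o + 5*b*o^2 + o^3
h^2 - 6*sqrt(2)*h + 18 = (h - 3*sqrt(2))^2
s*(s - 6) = s^2 - 6*s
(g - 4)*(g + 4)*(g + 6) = g^3 + 6*g^2 - 16*g - 96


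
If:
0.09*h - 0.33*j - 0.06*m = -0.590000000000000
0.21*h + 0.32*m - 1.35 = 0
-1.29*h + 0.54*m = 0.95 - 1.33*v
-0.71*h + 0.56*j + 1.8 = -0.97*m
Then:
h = 5.74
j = 3.27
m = 0.45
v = 6.09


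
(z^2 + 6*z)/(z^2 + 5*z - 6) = z/(z - 1)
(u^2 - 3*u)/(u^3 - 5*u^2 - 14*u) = (3 - u)/(-u^2 + 5*u + 14)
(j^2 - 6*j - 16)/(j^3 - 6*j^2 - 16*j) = 1/j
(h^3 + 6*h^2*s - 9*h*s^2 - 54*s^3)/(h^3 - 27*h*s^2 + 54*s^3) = (-h - 3*s)/(-h + 3*s)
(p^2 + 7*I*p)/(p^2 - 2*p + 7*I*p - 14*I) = p/(p - 2)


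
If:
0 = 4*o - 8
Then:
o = 2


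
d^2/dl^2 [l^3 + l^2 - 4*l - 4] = 6*l + 2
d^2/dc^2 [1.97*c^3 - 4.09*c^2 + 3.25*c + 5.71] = 11.82*c - 8.18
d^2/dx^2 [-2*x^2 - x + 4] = -4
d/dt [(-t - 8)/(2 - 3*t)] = -26/(3*t - 2)^2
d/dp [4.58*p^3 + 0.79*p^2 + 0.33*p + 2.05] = 13.74*p^2 + 1.58*p + 0.33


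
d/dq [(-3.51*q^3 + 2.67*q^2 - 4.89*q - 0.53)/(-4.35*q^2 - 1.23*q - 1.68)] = (15.2685*q^4 + 8.6346*q^3 - 6.86519999999999*q^2 - 13.5822*q + 7.5633)/(18.9225*q^4 + 10.701*q^3 + 16.1289*q^2 + 4.1328*q + 2.8224)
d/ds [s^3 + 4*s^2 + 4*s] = 3*s^2 + 8*s + 4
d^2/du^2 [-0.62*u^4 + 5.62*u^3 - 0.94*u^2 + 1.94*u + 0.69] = -7.44*u^2 + 33.72*u - 1.88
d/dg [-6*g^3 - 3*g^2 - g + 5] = -18*g^2 - 6*g - 1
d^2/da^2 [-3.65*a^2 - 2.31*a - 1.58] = -7.30000000000000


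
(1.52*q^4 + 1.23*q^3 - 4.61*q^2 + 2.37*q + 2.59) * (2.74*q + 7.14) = 4.1648*q^5 + 14.223*q^4 - 3.8492*q^3 - 26.4216*q^2 + 24.0184*q + 18.4926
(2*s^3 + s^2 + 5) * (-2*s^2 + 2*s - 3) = -4*s^5 + 2*s^4 - 4*s^3 - 13*s^2 + 10*s - 15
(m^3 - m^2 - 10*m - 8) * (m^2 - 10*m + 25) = m^5 - 11*m^4 + 25*m^3 + 67*m^2 - 170*m - 200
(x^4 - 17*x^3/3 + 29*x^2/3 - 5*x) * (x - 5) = x^5 - 32*x^4/3 + 38*x^3 - 160*x^2/3 + 25*x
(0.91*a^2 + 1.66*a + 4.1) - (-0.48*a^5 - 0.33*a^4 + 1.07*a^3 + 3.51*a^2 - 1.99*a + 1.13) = 0.48*a^5 + 0.33*a^4 - 1.07*a^3 - 2.6*a^2 + 3.65*a + 2.97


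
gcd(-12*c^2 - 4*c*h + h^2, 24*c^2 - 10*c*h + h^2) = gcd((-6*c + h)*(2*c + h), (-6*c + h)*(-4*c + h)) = 6*c - h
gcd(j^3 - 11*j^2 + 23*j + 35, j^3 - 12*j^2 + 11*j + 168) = j - 7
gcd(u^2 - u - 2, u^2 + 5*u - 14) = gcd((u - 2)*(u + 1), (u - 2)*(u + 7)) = u - 2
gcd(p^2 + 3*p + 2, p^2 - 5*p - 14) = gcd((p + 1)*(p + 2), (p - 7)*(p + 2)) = p + 2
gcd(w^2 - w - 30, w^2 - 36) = w - 6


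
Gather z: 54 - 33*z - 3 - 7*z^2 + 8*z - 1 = -7*z^2 - 25*z + 50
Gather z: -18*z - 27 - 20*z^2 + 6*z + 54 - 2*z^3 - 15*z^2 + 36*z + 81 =-2*z^3 - 35*z^2 + 24*z + 108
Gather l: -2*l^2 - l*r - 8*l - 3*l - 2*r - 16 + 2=-2*l^2 + l*(-r - 11) - 2*r - 14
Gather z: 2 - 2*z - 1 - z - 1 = -3*z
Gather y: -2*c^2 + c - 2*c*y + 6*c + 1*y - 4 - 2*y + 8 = -2*c^2 + 7*c + y*(-2*c - 1) + 4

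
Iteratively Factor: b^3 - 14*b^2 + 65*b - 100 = (b - 5)*(b^2 - 9*b + 20) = (b - 5)*(b - 4)*(b - 5)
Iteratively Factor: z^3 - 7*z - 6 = (z - 3)*(z^2 + 3*z + 2) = (z - 3)*(z + 2)*(z + 1)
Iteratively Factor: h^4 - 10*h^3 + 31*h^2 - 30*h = (h - 2)*(h^3 - 8*h^2 + 15*h) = (h - 5)*(h - 2)*(h^2 - 3*h) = (h - 5)*(h - 3)*(h - 2)*(h)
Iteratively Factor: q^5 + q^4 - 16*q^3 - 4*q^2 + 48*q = (q + 4)*(q^4 - 3*q^3 - 4*q^2 + 12*q) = (q - 2)*(q + 4)*(q^3 - q^2 - 6*q) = (q - 3)*(q - 2)*(q + 4)*(q^2 + 2*q) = q*(q - 3)*(q - 2)*(q + 4)*(q + 2)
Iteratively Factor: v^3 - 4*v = (v - 2)*(v^2 + 2*v) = v*(v - 2)*(v + 2)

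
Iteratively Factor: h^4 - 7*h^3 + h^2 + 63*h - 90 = (h - 2)*(h^3 - 5*h^2 - 9*h + 45) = (h - 2)*(h + 3)*(h^2 - 8*h + 15) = (h - 3)*(h - 2)*(h + 3)*(h - 5)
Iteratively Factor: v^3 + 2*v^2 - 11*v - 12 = (v + 1)*(v^2 + v - 12) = (v + 1)*(v + 4)*(v - 3)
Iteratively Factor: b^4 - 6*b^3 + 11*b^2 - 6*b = (b - 2)*(b^3 - 4*b^2 + 3*b) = b*(b - 2)*(b^2 - 4*b + 3) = b*(b - 2)*(b - 1)*(b - 3)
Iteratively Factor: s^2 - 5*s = (s)*(s - 5)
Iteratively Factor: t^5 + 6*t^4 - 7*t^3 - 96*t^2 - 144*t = (t + 3)*(t^4 + 3*t^3 - 16*t^2 - 48*t) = (t + 3)^2*(t^3 - 16*t) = (t - 4)*(t + 3)^2*(t^2 + 4*t) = (t - 4)*(t + 3)^2*(t + 4)*(t)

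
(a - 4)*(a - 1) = a^2 - 5*a + 4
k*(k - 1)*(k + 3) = k^3 + 2*k^2 - 3*k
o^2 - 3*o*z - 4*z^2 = (o - 4*z)*(o + z)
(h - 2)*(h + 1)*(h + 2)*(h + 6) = h^4 + 7*h^3 + 2*h^2 - 28*h - 24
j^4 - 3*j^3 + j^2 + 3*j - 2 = (j - 2)*(j - 1)^2*(j + 1)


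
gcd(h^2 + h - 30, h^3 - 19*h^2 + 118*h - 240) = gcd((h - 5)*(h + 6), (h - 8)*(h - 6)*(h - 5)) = h - 5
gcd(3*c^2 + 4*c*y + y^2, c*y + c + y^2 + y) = c + y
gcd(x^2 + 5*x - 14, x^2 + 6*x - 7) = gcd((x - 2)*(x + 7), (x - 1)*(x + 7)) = x + 7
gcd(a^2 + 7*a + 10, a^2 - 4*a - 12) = a + 2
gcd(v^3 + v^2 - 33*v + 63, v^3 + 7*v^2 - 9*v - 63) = v^2 + 4*v - 21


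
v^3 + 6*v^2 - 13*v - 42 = (v - 3)*(v + 2)*(v + 7)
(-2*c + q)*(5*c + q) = -10*c^2 + 3*c*q + q^2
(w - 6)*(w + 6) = w^2 - 36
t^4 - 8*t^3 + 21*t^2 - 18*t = t*(t - 3)^2*(t - 2)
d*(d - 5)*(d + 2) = d^3 - 3*d^2 - 10*d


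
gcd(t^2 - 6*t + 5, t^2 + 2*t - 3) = t - 1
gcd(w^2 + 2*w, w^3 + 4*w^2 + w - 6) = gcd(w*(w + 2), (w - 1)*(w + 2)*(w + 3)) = w + 2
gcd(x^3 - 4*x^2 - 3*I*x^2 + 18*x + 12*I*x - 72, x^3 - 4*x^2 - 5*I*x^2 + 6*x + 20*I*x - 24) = x^2 + x*(-4 - 6*I) + 24*I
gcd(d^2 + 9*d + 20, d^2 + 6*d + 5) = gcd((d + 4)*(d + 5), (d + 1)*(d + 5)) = d + 5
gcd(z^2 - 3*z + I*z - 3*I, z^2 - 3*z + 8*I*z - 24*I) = z - 3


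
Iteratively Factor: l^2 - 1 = (l + 1)*(l - 1)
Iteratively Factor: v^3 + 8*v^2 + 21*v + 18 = (v + 2)*(v^2 + 6*v + 9) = (v + 2)*(v + 3)*(v + 3)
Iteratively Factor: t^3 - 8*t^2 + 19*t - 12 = (t - 4)*(t^2 - 4*t + 3) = (t - 4)*(t - 3)*(t - 1)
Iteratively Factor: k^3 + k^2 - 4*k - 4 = (k + 2)*(k^2 - k - 2) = (k - 2)*(k + 2)*(k + 1)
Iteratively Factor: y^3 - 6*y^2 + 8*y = (y)*(y^2 - 6*y + 8) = y*(y - 4)*(y - 2)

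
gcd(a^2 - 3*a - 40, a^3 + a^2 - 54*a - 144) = a - 8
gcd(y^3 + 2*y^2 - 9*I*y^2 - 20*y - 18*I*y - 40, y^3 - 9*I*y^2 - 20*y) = y^2 - 9*I*y - 20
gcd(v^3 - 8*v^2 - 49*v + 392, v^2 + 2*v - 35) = v + 7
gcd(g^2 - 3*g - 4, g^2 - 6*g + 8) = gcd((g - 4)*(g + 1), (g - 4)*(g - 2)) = g - 4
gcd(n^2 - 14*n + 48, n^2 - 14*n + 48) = n^2 - 14*n + 48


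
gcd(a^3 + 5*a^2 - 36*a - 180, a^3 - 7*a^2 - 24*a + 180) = a^2 - a - 30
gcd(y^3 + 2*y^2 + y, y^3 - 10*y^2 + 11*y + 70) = 1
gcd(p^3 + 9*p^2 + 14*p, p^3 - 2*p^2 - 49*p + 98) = p + 7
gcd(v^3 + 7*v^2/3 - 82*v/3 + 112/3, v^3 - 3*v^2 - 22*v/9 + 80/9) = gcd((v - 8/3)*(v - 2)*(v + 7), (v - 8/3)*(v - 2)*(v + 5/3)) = v^2 - 14*v/3 + 16/3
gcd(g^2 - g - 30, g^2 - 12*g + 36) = g - 6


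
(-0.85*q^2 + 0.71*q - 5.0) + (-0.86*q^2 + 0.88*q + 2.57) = -1.71*q^2 + 1.59*q - 2.43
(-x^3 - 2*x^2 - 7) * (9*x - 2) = -9*x^4 - 16*x^3 + 4*x^2 - 63*x + 14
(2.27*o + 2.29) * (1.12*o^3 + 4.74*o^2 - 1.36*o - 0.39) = 2.5424*o^4 + 13.3246*o^3 + 7.7674*o^2 - 3.9997*o - 0.8931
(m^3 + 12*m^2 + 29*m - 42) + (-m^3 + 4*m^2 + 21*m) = 16*m^2 + 50*m - 42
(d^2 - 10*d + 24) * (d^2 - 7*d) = d^4 - 17*d^3 + 94*d^2 - 168*d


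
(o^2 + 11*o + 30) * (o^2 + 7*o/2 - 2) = o^4 + 29*o^3/2 + 133*o^2/2 + 83*o - 60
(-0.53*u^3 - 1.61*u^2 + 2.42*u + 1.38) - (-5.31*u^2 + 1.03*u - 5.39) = -0.53*u^3 + 3.7*u^2 + 1.39*u + 6.77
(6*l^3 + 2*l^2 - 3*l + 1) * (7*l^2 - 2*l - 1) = 42*l^5 + 2*l^4 - 31*l^3 + 11*l^2 + l - 1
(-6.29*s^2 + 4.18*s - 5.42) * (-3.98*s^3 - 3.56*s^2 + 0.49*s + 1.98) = 25.0342*s^5 + 5.756*s^4 + 3.6087*s^3 + 8.8892*s^2 + 5.6206*s - 10.7316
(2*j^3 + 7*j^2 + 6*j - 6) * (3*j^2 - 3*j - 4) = 6*j^5 + 15*j^4 - 11*j^3 - 64*j^2 - 6*j + 24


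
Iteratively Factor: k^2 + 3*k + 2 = (k + 1)*(k + 2)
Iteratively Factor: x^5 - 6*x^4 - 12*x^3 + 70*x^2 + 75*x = (x + 1)*(x^4 - 7*x^3 - 5*x^2 + 75*x) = (x - 5)*(x + 1)*(x^3 - 2*x^2 - 15*x) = x*(x - 5)*(x + 1)*(x^2 - 2*x - 15) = x*(x - 5)*(x + 1)*(x + 3)*(x - 5)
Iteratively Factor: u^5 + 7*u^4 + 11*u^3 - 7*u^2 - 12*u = (u + 1)*(u^4 + 6*u^3 + 5*u^2 - 12*u) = (u + 1)*(u + 4)*(u^3 + 2*u^2 - 3*u) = u*(u + 1)*(u + 4)*(u^2 + 2*u - 3) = u*(u + 1)*(u + 3)*(u + 4)*(u - 1)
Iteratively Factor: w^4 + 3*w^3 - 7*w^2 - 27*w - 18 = (w - 3)*(w^3 + 6*w^2 + 11*w + 6) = (w - 3)*(w + 3)*(w^2 + 3*w + 2) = (w - 3)*(w + 1)*(w + 3)*(w + 2)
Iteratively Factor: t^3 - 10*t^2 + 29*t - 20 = (t - 5)*(t^2 - 5*t + 4) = (t - 5)*(t - 1)*(t - 4)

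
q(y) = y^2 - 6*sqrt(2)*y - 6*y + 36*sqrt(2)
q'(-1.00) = -16.49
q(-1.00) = 66.40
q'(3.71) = -7.07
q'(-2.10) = -18.69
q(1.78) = 28.30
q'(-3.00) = -20.49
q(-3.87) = 121.95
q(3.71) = 10.94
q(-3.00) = 103.37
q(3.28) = 14.16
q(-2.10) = 85.74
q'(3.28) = -7.93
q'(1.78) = -10.93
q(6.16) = -0.37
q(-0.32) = 55.65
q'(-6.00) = -26.49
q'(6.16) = -2.17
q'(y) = 2*y - 6*sqrt(2) - 6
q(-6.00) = 173.82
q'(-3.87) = -22.23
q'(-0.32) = -15.13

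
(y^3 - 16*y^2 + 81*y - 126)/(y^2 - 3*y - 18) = (y^2 - 10*y + 21)/(y + 3)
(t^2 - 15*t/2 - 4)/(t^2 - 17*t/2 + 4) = (2*t + 1)/(2*t - 1)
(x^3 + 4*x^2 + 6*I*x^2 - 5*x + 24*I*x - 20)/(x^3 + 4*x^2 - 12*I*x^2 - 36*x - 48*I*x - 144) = (x^2 + 6*I*x - 5)/(x^2 - 12*I*x - 36)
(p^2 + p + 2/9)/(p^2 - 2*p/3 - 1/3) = (p + 2/3)/(p - 1)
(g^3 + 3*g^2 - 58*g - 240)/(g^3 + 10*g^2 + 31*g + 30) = (g^2 - 2*g - 48)/(g^2 + 5*g + 6)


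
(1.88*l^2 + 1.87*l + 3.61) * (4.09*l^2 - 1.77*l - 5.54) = 7.6892*l^4 + 4.3207*l^3 + 1.0398*l^2 - 16.7495*l - 19.9994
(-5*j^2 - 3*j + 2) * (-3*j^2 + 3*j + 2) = 15*j^4 - 6*j^3 - 25*j^2 + 4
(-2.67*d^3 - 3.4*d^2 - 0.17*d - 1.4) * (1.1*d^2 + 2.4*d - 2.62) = -2.937*d^5 - 10.148*d^4 - 1.3516*d^3 + 6.96*d^2 - 2.9146*d + 3.668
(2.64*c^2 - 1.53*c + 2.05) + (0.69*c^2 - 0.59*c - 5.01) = 3.33*c^2 - 2.12*c - 2.96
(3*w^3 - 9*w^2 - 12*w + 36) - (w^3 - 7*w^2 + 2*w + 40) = 2*w^3 - 2*w^2 - 14*w - 4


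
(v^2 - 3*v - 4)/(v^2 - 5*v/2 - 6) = 2*(v + 1)/(2*v + 3)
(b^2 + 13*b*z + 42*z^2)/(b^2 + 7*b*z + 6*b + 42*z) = (b + 6*z)/(b + 6)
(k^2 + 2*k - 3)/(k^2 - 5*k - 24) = (k - 1)/(k - 8)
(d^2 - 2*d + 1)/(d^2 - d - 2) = (-d^2 + 2*d - 1)/(-d^2 + d + 2)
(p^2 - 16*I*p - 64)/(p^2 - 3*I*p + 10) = (p^2 - 16*I*p - 64)/(p^2 - 3*I*p + 10)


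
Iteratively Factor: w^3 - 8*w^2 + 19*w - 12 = (w - 4)*(w^2 - 4*w + 3) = (w - 4)*(w - 3)*(w - 1)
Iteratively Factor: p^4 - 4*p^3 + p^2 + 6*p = (p - 3)*(p^3 - p^2 - 2*p) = p*(p - 3)*(p^2 - p - 2) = p*(p - 3)*(p - 2)*(p + 1)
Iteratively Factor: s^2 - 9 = (s + 3)*(s - 3)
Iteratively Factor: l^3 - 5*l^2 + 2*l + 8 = (l - 4)*(l^2 - l - 2) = (l - 4)*(l + 1)*(l - 2)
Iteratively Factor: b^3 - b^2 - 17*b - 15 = (b + 1)*(b^2 - 2*b - 15) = (b + 1)*(b + 3)*(b - 5)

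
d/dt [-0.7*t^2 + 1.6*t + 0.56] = 1.6 - 1.4*t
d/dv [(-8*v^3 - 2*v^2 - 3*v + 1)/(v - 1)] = 2*(-8*v^3 + 11*v^2 + 2*v + 1)/(v^2 - 2*v + 1)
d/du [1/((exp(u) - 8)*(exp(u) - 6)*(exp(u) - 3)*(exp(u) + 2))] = (-4*exp(3*u) + 45*exp(2*u) - 112*exp(u) - 36)*exp(u)/(exp(8*u) - 30*exp(7*u) + 337*exp(6*u) - 1608*exp(5*u) + 1480*exp(4*u) + 12672*exp(3*u) - 30960*exp(2*u) - 20736*exp(u) + 82944)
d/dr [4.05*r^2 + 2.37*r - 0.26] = 8.1*r + 2.37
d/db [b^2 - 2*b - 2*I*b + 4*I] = 2*b - 2 - 2*I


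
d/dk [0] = 0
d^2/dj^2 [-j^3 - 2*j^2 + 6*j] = -6*j - 4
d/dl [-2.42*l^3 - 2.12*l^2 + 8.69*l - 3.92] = -7.26*l^2 - 4.24*l + 8.69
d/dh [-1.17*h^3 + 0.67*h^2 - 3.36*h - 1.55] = -3.51*h^2 + 1.34*h - 3.36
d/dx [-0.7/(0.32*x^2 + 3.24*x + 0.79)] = (0.448*x + 2.268)/(0.32*x^2 + 3.24*x + 0.79)^2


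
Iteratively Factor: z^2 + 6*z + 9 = (z + 3)*(z + 3)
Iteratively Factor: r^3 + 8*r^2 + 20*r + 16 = (r + 2)*(r^2 + 6*r + 8) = (r + 2)*(r + 4)*(r + 2)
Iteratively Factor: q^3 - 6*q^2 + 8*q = (q - 4)*(q^2 - 2*q) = (q - 4)*(q - 2)*(q)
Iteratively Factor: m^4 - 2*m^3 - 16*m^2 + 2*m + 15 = (m + 3)*(m^3 - 5*m^2 - m + 5) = (m - 1)*(m + 3)*(m^2 - 4*m - 5) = (m - 1)*(m + 1)*(m + 3)*(m - 5)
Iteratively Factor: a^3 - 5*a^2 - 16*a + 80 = (a + 4)*(a^2 - 9*a + 20) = (a - 4)*(a + 4)*(a - 5)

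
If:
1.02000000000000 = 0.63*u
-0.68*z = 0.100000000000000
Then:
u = 1.62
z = -0.15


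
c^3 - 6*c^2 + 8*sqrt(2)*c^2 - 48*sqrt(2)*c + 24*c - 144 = (c - 6)*(c + 2*sqrt(2))*(c + 6*sqrt(2))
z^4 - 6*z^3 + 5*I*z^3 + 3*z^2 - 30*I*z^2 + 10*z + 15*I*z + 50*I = (z - 5)*(z - 2)*(z + 1)*(z + 5*I)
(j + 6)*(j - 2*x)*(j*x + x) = j^3*x - 2*j^2*x^2 + 7*j^2*x - 14*j*x^2 + 6*j*x - 12*x^2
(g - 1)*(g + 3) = g^2 + 2*g - 3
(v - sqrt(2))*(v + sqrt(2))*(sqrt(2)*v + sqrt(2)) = sqrt(2)*v^3 + sqrt(2)*v^2 - 2*sqrt(2)*v - 2*sqrt(2)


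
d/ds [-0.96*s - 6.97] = -0.960000000000000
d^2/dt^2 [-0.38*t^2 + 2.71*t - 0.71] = -0.760000000000000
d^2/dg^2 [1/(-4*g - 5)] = -32/(4*g + 5)^3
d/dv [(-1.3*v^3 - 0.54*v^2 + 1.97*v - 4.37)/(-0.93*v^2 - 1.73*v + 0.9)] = (1.209*v^4 + 4.498*v^3 - 0.7437*v^2 - 9.1002*v - 5.7871)/(0.8649*v^4 + 3.2178*v^3 + 1.3189*v^2 - 3.114*v + 0.81)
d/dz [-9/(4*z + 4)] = 9/(4*(z + 1)^2)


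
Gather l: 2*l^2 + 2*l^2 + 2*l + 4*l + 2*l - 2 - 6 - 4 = 4*l^2 + 8*l - 12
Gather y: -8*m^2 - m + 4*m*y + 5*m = -8*m^2 + 4*m*y + 4*m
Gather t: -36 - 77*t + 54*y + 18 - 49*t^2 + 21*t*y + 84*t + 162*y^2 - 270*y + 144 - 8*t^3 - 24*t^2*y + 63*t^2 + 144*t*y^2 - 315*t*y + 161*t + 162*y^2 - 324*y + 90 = -8*t^3 + t^2*(14 - 24*y) + t*(144*y^2 - 294*y + 168) + 324*y^2 - 540*y + 216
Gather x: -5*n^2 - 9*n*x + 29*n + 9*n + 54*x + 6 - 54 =-5*n^2 + 38*n + x*(54 - 9*n) - 48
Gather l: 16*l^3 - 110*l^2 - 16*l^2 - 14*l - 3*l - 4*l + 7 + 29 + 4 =16*l^3 - 126*l^2 - 21*l + 40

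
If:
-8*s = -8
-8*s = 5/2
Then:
No Solution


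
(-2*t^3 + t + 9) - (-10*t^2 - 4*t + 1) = -2*t^3 + 10*t^2 + 5*t + 8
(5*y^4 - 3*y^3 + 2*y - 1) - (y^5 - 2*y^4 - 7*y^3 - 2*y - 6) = -y^5 + 7*y^4 + 4*y^3 + 4*y + 5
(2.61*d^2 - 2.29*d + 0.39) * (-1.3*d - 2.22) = -3.393*d^3 - 2.8172*d^2 + 4.5768*d - 0.8658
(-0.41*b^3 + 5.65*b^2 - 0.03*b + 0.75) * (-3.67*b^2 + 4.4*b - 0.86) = 1.5047*b^5 - 22.5395*b^4 + 25.3227*b^3 - 7.7435*b^2 + 3.3258*b - 0.645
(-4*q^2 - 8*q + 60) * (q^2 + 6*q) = -4*q^4 - 32*q^3 + 12*q^2 + 360*q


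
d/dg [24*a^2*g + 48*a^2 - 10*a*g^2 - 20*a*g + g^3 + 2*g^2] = 24*a^2 - 20*a*g - 20*a + 3*g^2 + 4*g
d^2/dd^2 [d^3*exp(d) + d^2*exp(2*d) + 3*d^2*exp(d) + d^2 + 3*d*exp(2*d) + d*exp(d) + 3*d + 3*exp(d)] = d^3*exp(d) + 4*d^2*exp(2*d) + 9*d^2*exp(d) + 20*d*exp(2*d) + 19*d*exp(d) + 14*exp(2*d) + 11*exp(d) + 2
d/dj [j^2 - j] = 2*j - 1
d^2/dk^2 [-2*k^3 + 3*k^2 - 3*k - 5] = 6 - 12*k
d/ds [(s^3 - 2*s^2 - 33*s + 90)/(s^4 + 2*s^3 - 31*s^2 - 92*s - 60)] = (-s^6 + 4*s^5 + 72*s^4 - 412*s^3 - 1559*s^2 + 5820*s + 10260)/(s^8 + 4*s^7 - 58*s^6 - 308*s^5 + 473*s^4 + 5464*s^3 + 12184*s^2 + 11040*s + 3600)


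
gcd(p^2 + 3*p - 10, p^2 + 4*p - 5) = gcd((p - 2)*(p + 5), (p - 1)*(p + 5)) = p + 5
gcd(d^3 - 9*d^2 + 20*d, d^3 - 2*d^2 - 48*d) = d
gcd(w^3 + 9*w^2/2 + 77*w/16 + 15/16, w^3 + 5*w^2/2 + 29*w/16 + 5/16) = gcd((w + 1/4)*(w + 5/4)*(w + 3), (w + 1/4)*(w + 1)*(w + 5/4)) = w^2 + 3*w/2 + 5/16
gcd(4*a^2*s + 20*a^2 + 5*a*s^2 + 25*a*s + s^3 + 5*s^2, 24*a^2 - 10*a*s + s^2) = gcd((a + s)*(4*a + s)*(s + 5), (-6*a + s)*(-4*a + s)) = 1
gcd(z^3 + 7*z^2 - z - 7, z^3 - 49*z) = z + 7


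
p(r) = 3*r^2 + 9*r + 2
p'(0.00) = 9.00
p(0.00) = 2.00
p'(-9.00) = -45.00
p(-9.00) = 164.00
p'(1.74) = 19.44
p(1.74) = 26.74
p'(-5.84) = -26.04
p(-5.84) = 51.76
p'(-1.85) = -2.10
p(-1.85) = -4.38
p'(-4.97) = -20.82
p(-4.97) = 31.37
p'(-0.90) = 3.60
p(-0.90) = -3.67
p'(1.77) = 19.62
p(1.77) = 27.33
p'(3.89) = 32.34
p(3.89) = 82.41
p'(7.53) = 54.18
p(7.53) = 239.87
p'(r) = 6*r + 9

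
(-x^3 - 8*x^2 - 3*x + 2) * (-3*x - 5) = 3*x^4 + 29*x^3 + 49*x^2 + 9*x - 10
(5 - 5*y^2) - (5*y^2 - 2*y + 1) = -10*y^2 + 2*y + 4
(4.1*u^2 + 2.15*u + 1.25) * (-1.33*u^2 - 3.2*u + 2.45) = -5.453*u^4 - 15.9795*u^3 + 1.5025*u^2 + 1.2675*u + 3.0625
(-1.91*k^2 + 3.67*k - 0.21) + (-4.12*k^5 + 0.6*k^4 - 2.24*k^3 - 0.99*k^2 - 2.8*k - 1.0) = -4.12*k^5 + 0.6*k^4 - 2.24*k^3 - 2.9*k^2 + 0.87*k - 1.21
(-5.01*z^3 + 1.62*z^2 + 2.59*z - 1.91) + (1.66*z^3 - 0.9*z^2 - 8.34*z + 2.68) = -3.35*z^3 + 0.72*z^2 - 5.75*z + 0.77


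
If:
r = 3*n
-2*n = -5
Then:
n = 5/2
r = 15/2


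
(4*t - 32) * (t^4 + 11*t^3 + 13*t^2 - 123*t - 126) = 4*t^5 + 12*t^4 - 300*t^3 - 908*t^2 + 3432*t + 4032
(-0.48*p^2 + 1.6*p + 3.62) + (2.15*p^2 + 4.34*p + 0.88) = 1.67*p^2 + 5.94*p + 4.5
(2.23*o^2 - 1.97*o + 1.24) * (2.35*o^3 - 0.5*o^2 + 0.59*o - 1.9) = 5.2405*o^5 - 5.7445*o^4 + 5.2147*o^3 - 6.0193*o^2 + 4.4746*o - 2.356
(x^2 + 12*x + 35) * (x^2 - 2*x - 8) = x^4 + 10*x^3 + 3*x^2 - 166*x - 280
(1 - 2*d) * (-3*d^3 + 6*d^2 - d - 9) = 6*d^4 - 15*d^3 + 8*d^2 + 17*d - 9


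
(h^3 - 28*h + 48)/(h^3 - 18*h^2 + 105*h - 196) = (h^2 + 4*h - 12)/(h^2 - 14*h + 49)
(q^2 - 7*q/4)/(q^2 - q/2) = (4*q - 7)/(2*(2*q - 1))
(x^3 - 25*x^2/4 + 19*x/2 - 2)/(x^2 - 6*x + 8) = x - 1/4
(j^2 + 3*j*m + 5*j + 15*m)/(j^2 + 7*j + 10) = (j + 3*m)/(j + 2)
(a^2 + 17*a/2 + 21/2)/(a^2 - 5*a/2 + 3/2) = (2*a^2 + 17*a + 21)/(2*a^2 - 5*a + 3)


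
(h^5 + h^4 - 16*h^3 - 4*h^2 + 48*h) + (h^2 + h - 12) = h^5 + h^4 - 16*h^3 - 3*h^2 + 49*h - 12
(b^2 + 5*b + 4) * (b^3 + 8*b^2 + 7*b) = b^5 + 13*b^4 + 51*b^3 + 67*b^2 + 28*b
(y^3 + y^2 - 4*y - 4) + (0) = y^3 + y^2 - 4*y - 4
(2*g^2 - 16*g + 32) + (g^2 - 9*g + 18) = 3*g^2 - 25*g + 50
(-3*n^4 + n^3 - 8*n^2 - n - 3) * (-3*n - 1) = 9*n^5 + 23*n^3 + 11*n^2 + 10*n + 3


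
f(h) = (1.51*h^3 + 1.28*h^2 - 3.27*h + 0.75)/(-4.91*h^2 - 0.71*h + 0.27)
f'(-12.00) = -0.31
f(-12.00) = 3.42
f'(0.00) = -4.81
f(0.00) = 2.78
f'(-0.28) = -545.91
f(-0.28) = 20.66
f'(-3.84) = -0.36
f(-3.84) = 0.77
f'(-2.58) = -0.45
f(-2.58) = 0.27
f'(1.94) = -0.43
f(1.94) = -0.52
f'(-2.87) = -0.42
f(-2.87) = 0.39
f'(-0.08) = -12.55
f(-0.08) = 3.45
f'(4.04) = -0.34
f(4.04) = -1.31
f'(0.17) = 9995.49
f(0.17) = 32.23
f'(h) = (9.82*h + 0.71)*(1.51*h^3 + 1.28*h^2 - 3.27*h + 0.75)/(-4.91*h^2 - 0.71*h + 0.27)^2 + (4.53*h^2 + 2.56*h - 3.27)/(-4.91*h^2 - 0.71*h + 0.27)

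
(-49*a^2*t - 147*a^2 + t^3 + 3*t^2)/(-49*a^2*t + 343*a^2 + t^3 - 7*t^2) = (t + 3)/(t - 7)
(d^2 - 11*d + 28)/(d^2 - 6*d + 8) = (d - 7)/(d - 2)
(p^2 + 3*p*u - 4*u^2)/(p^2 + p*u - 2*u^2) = (p + 4*u)/(p + 2*u)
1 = 1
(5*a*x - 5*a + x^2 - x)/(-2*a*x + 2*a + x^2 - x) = (5*a + x)/(-2*a + x)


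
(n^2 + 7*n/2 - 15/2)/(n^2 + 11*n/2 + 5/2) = (2*n - 3)/(2*n + 1)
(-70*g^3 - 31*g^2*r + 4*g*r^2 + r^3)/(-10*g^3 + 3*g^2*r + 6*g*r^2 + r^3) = (-35*g^2 + 2*g*r + r^2)/(-5*g^2 + 4*g*r + r^2)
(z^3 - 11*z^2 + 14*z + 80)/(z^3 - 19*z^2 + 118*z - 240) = (z + 2)/(z - 6)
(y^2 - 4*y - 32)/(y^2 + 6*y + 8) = (y - 8)/(y + 2)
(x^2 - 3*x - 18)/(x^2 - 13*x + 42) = (x + 3)/(x - 7)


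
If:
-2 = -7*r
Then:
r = 2/7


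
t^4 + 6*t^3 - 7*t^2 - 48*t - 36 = (t - 3)*(t + 1)*(t + 2)*(t + 6)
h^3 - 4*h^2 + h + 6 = (h - 3)*(h - 2)*(h + 1)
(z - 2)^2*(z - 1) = z^3 - 5*z^2 + 8*z - 4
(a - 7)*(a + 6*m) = a^2 + 6*a*m - 7*a - 42*m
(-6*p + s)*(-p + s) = 6*p^2 - 7*p*s + s^2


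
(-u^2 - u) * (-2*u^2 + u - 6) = 2*u^4 + u^3 + 5*u^2 + 6*u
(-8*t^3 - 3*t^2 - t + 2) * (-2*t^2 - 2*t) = 16*t^5 + 22*t^4 + 8*t^3 - 2*t^2 - 4*t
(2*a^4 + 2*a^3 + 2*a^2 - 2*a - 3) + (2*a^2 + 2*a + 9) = 2*a^4 + 2*a^3 + 4*a^2 + 6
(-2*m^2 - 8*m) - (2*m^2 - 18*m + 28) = -4*m^2 + 10*m - 28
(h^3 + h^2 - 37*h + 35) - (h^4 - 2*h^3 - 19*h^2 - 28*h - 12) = -h^4 + 3*h^3 + 20*h^2 - 9*h + 47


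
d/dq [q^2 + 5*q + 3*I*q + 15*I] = 2*q + 5 + 3*I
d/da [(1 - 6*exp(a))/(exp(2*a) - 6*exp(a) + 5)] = 2*(3*exp(2*a) - exp(a) - 12)*exp(a)/(exp(4*a) - 12*exp(3*a) + 46*exp(2*a) - 60*exp(a) + 25)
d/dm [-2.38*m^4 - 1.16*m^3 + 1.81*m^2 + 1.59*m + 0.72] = -9.52*m^3 - 3.48*m^2 + 3.62*m + 1.59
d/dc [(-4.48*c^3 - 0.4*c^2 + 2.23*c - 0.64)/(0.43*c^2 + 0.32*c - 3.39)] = (-1.9264*c^4 - 2.8672*c^3 + 44.4747*c^2 + 3.2624*c - 7.3549)/(0.1849*c^4 + 0.2752*c^3 - 2.813*c^2 - 2.1696*c + 11.4921)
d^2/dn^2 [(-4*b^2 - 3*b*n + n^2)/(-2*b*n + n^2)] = 2*b*(16*b^3 - 24*b^2*n + 12*b*n^2 + n^3)/(n^3*(8*b^3 - 12*b^2*n + 6*b*n^2 - n^3))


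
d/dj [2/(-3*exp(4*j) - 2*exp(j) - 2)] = (24*exp(3*j) + 4)*exp(j)/(3*exp(4*j) + 2*exp(j) + 2)^2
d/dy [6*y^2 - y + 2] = 12*y - 1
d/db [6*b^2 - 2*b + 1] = 12*b - 2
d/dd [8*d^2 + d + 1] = 16*d + 1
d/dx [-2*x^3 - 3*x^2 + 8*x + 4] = -6*x^2 - 6*x + 8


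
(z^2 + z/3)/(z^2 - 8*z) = (z + 1/3)/(z - 8)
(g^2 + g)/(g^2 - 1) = g/(g - 1)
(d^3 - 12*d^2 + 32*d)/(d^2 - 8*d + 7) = d*(d^2 - 12*d + 32)/(d^2 - 8*d + 7)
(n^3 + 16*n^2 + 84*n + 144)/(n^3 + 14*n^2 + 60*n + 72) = (n + 4)/(n + 2)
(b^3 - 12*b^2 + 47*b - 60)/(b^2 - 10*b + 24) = (b^2 - 8*b + 15)/(b - 6)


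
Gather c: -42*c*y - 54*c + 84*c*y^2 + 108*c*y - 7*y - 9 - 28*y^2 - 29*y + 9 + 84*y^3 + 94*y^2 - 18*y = c*(84*y^2 + 66*y - 54) + 84*y^3 + 66*y^2 - 54*y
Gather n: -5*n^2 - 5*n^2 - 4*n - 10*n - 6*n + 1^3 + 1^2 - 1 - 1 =-10*n^2 - 20*n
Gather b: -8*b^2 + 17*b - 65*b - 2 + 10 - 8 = -8*b^2 - 48*b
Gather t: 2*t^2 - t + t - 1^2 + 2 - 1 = 2*t^2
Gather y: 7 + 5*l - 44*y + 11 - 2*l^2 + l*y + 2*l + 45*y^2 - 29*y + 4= -2*l^2 + 7*l + 45*y^2 + y*(l - 73) + 22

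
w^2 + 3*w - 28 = (w - 4)*(w + 7)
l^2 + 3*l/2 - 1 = (l - 1/2)*(l + 2)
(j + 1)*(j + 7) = j^2 + 8*j + 7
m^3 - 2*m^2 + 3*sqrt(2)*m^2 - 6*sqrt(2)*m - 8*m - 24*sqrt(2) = (m - 4)*(m + 2)*(m + 3*sqrt(2))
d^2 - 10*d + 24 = (d - 6)*(d - 4)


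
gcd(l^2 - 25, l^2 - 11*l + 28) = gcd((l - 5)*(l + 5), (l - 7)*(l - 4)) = 1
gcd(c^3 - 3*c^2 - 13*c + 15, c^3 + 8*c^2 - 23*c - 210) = c - 5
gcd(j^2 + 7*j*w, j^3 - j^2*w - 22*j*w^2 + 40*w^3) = 1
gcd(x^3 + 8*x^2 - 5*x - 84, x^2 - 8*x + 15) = x - 3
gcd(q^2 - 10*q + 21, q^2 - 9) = q - 3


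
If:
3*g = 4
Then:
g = 4/3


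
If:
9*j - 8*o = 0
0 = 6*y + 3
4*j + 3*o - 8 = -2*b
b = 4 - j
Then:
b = 4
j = 0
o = 0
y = -1/2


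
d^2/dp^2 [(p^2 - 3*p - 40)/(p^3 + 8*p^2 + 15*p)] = 2*(p^3 - 24*p^2 - 72*p - 72)/(p^3*(p^3 + 9*p^2 + 27*p + 27))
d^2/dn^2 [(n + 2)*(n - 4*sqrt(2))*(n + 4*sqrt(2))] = 6*n + 4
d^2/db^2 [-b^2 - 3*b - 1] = -2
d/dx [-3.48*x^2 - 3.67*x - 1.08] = -6.96*x - 3.67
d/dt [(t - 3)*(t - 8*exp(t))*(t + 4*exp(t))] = -4*t^2*exp(t) + 3*t^2 - 64*t*exp(2*t) + 4*t*exp(t) - 6*t + 160*exp(2*t) + 12*exp(t)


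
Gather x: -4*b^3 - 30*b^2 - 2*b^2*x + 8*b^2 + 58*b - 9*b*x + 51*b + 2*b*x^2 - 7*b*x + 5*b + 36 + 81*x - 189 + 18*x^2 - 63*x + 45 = -4*b^3 - 22*b^2 + 114*b + x^2*(2*b + 18) + x*(-2*b^2 - 16*b + 18) - 108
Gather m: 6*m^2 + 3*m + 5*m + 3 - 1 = 6*m^2 + 8*m + 2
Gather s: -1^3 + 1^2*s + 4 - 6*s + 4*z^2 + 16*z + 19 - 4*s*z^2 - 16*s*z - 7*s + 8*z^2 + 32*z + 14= s*(-4*z^2 - 16*z - 12) + 12*z^2 + 48*z + 36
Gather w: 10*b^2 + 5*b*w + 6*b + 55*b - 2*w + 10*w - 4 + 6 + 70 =10*b^2 + 61*b + w*(5*b + 8) + 72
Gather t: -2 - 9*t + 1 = -9*t - 1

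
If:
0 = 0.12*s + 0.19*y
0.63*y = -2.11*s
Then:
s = 0.00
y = 0.00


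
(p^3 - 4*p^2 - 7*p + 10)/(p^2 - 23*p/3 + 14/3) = 3*(p^3 - 4*p^2 - 7*p + 10)/(3*p^2 - 23*p + 14)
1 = 1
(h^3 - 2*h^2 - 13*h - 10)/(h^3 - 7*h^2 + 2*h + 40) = (h + 1)/(h - 4)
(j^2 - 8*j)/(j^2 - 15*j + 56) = j/(j - 7)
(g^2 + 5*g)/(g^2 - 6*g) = (g + 5)/(g - 6)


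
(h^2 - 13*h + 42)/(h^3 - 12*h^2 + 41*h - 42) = (h - 6)/(h^2 - 5*h + 6)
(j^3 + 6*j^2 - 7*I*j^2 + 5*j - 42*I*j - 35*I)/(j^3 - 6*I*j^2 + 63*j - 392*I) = (j^2 + 6*j + 5)/(j^2 + I*j + 56)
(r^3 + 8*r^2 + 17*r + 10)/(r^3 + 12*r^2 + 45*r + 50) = (r + 1)/(r + 5)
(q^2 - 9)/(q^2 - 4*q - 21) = (q - 3)/(q - 7)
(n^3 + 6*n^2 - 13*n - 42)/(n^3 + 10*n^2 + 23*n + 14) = (n - 3)/(n + 1)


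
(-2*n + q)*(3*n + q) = -6*n^2 + n*q + q^2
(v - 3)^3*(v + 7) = v^4 - 2*v^3 - 36*v^2 + 162*v - 189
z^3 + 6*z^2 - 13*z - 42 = (z - 3)*(z + 2)*(z + 7)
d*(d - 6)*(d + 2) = d^3 - 4*d^2 - 12*d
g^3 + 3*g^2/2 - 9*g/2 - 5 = (g - 2)*(g + 1)*(g + 5/2)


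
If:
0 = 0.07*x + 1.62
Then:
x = -23.14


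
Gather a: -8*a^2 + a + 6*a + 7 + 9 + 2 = -8*a^2 + 7*a + 18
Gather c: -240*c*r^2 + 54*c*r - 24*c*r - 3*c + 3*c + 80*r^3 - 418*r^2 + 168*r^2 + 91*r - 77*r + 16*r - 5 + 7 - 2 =c*(-240*r^2 + 30*r) + 80*r^3 - 250*r^2 + 30*r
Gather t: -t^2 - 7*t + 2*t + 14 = -t^2 - 5*t + 14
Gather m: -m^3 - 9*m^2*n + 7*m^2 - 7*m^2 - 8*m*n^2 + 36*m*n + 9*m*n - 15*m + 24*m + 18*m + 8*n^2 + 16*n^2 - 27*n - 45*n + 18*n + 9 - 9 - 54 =-m^3 - 9*m^2*n + m*(-8*n^2 + 45*n + 27) + 24*n^2 - 54*n - 54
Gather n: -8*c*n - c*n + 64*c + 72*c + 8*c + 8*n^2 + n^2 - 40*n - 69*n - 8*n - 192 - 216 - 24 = 144*c + 9*n^2 + n*(-9*c - 117) - 432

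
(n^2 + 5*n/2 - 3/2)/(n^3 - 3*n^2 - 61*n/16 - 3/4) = 8*(-2*n^2 - 5*n + 3)/(-16*n^3 + 48*n^2 + 61*n + 12)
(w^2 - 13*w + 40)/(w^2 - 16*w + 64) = (w - 5)/(w - 8)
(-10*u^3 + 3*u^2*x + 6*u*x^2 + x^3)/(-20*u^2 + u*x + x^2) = (-2*u^2 + u*x + x^2)/(-4*u + x)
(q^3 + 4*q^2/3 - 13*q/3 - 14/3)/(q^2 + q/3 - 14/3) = q + 1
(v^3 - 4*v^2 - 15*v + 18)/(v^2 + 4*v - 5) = (v^2 - 3*v - 18)/(v + 5)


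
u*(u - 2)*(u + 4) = u^3 + 2*u^2 - 8*u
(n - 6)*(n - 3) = n^2 - 9*n + 18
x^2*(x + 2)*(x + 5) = x^4 + 7*x^3 + 10*x^2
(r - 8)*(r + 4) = r^2 - 4*r - 32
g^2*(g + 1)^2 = g^4 + 2*g^3 + g^2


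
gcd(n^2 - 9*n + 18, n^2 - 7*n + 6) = n - 6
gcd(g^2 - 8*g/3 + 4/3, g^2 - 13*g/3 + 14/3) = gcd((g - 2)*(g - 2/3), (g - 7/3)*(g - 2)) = g - 2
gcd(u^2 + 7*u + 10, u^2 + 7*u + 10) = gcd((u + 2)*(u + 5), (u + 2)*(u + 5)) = u^2 + 7*u + 10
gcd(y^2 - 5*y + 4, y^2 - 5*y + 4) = y^2 - 5*y + 4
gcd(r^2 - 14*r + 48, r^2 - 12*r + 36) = r - 6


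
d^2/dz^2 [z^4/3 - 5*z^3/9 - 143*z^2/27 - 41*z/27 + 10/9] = 4*z^2 - 10*z/3 - 286/27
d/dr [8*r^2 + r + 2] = 16*r + 1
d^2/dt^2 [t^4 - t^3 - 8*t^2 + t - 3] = 12*t^2 - 6*t - 16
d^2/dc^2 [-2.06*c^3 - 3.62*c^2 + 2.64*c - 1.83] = -12.36*c - 7.24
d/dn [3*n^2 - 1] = 6*n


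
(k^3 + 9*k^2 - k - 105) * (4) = 4*k^3 + 36*k^2 - 4*k - 420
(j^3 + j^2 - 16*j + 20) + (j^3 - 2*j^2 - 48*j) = 2*j^3 - j^2 - 64*j + 20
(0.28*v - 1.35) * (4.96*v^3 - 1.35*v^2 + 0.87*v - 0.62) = 1.3888*v^4 - 7.074*v^3 + 2.0661*v^2 - 1.3481*v + 0.837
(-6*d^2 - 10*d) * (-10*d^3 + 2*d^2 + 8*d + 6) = 60*d^5 + 88*d^4 - 68*d^3 - 116*d^2 - 60*d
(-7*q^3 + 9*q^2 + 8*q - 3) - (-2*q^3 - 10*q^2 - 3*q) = -5*q^3 + 19*q^2 + 11*q - 3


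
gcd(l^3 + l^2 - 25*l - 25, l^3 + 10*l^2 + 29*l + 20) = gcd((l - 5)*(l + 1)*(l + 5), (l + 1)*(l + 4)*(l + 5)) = l^2 + 6*l + 5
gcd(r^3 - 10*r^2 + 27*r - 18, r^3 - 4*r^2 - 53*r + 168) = r - 3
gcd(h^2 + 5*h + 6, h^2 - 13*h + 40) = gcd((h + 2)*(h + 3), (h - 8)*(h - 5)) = 1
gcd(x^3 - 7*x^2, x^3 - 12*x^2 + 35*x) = x^2 - 7*x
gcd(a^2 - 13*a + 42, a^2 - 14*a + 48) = a - 6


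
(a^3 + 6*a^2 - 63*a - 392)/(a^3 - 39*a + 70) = (a^2 - a - 56)/(a^2 - 7*a + 10)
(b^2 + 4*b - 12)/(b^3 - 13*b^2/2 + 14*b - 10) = 2*(b + 6)/(2*b^2 - 9*b + 10)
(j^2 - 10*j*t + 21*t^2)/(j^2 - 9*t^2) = (j - 7*t)/(j + 3*t)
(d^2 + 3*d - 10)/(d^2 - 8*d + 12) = (d + 5)/(d - 6)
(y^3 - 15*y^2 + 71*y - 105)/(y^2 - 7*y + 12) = (y^2 - 12*y + 35)/(y - 4)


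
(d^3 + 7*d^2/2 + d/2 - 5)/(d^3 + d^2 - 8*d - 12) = (d^2 + 3*d/2 - 5/2)/(d^2 - d - 6)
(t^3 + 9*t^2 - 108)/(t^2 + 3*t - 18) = t + 6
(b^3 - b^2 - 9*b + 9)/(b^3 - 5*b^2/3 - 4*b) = 3*(b^2 + 2*b - 3)/(b*(3*b + 4))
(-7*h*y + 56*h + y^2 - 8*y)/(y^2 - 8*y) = (-7*h + y)/y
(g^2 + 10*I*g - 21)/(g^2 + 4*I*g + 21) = (g + 3*I)/(g - 3*I)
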